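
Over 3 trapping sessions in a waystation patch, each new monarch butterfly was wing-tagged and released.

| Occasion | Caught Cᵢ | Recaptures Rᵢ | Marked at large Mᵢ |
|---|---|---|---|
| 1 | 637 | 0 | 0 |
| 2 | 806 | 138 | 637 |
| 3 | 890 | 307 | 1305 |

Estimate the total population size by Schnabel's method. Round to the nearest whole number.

N ≈ 3764

Σ MᵢCᵢ = 0·637 + 637·806 + 1305·890 = 0 + 513422 + 1161450 = 1674872
Σ Rᵢ = 0 + 138 + 307 = 445
N̂ = 1674872 / 445 ≈ 3763.8 → 3764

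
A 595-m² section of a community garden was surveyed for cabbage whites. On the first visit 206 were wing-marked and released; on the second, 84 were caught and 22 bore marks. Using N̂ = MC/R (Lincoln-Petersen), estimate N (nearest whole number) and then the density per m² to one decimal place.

N̂ = 206·84/22 = 17304/22 ≈ 786.5 → 787
Density = N̂ / area = 787 / 595 ≈ 1.32 → 1.3 per m²

density ≈ 1.3 cabbage whites per m²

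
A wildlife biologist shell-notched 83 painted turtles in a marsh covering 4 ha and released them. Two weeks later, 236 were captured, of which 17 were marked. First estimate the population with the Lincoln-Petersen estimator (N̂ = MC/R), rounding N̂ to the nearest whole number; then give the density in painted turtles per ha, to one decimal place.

density ≈ 288.0 painted turtles per ha

N̂ = 83·236/17 = 19588/17 ≈ 1152.2 → 1152
Density = N̂ / area = 1152 / 4 = 288.0 per ha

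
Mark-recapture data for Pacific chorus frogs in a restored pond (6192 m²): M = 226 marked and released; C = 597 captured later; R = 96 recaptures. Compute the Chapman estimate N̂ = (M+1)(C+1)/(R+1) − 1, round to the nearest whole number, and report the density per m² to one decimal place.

N̂ = 227·598/97 − 1 = 135746/97 − 1 ≈ 1398.4 → 1398
Density = N̂ / area = 1398 / 6192 ≈ 0.23 → 0.2 per m²

density ≈ 0.2 Pacific chorus frogs per m²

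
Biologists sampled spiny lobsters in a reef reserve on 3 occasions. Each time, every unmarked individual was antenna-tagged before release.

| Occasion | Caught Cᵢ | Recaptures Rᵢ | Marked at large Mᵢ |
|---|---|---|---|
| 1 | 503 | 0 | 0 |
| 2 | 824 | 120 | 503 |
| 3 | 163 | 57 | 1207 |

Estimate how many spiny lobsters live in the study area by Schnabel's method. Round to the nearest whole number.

Σ MᵢCᵢ = 0·503 + 503·824 + 1207·163 = 0 + 414472 + 196741 = 611213
Σ Rᵢ = 0 + 120 + 57 = 177
N̂ = 611213 / 177 ≈ 3453.2 → 3453

N ≈ 3453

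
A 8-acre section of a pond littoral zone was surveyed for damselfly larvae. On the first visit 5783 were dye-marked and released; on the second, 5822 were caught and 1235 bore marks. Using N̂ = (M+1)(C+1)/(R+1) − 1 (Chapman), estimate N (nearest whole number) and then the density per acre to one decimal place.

density ≈ 3406.0 damselfly larvae per acre

N̂ = 5784·5823/1236 − 1 = 33680232/1236 − 1 ≈ 27248.4 → 27248
Density = N̂ / area = 27248 / 8 = 3406.0 per acre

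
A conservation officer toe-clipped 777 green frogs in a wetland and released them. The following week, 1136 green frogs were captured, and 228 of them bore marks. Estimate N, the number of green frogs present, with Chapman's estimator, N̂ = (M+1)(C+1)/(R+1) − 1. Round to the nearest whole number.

N ≈ 3862

N̂ = (777+1)(1136+1)/(228+1) − 1 = 778·1137/229 − 1
= 884586/229 − 1 ≈ 3862.8 − 1 ≈ 3861.8 → 3862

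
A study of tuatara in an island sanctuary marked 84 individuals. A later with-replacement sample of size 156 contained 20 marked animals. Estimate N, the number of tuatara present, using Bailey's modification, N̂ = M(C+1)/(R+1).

N = 628

N̂ = 84·(156+1)/(20+1) = 84·157/21 = 13188/21 = 628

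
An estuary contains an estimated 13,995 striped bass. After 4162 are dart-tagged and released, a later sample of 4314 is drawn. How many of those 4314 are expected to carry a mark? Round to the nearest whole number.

Expected recaptures E[R] = M·C / N.
E[R] = 4162 × 4314 / 13995 = 17954868 / 13995 ≈ 1282.9 → 1283

expected recaptures ≈ 1283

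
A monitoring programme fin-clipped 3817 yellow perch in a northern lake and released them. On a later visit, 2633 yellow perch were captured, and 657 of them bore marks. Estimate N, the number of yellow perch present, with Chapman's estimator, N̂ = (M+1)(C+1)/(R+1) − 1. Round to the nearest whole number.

N ≈ 15,283

N̂ = (3817+1)(2633+1)/(657+1) − 1 = 3818·2634/658 − 1
= 10056612/658 − 1 ≈ 15283.6 − 1 ≈ 15282.6 → 15283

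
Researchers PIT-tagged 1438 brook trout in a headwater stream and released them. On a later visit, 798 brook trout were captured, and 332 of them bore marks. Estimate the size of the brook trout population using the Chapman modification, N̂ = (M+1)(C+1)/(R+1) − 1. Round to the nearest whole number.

N̂ = (1438+1)(798+1)/(332+1) − 1 = 1439·799/333 − 1
= 1149761/333 − 1 ≈ 3452.7 − 1 ≈ 3451.7 → 3452

N ≈ 3452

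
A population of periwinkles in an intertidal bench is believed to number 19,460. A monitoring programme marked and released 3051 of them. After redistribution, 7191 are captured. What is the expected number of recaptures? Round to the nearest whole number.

The marked fraction of the population is 3051/19460, so in a sample of 7191 expect C·(M/N) marked.
E[R] = 3051 × 7191 / 19460 = 21939741 / 19460 ≈ 1127.4 → 1127

expected recaptures ≈ 1127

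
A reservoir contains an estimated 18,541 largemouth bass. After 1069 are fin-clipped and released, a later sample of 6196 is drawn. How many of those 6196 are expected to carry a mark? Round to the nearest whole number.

The marked fraction of the population is 1069/18541, so in a sample of 6196 expect C·(M/N) marked.
E[R] = 1069 × 6196 / 18541 = 6623524 / 18541 ≈ 357.2 → 357

expected recaptures ≈ 357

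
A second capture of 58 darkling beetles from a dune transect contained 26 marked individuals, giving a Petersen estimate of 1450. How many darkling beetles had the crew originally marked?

M = 650

From N = M·C/R: M = N·R / C = 1450·26 / 58 = 37700 / 58 = 650.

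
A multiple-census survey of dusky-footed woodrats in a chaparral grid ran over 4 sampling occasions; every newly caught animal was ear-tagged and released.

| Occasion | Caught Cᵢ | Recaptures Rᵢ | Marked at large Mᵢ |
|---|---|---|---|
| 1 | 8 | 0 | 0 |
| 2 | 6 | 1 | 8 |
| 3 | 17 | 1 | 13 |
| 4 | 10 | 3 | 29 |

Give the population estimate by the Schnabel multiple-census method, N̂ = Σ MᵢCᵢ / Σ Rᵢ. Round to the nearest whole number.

Σ MᵢCᵢ = 0·8 + 8·6 + 13·17 + 29·10 = 0 + 48 + 221 + 290 = 559
Σ Rᵢ = 0 + 1 + 1 + 3 = 5
N̂ = 559 / 5 ≈ 111.8 → 112

N ≈ 112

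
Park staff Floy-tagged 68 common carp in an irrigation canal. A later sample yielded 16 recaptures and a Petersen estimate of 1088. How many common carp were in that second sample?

From N = M·C/R: C = N·R / M = 1088·16 / 68 = 17408 / 68 = 256.

C = 256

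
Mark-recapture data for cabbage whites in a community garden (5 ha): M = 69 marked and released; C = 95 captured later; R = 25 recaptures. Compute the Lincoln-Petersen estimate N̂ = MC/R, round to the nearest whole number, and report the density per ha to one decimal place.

N̂ = 69·95/25 = 6555/25 ≈ 262.2 → 262
Density = N̂ / area = 262 / 5 ≈ 52.40 → 52.4 per ha

density ≈ 52.4 cabbage whites per ha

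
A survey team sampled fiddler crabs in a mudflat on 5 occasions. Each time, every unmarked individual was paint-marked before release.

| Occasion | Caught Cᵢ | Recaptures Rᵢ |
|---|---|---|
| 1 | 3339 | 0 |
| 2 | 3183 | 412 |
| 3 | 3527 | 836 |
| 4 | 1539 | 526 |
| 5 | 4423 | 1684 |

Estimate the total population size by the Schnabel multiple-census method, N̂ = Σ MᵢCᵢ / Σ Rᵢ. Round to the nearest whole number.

N ≈ 25,775

Marked at large before each occasion: Mᵢ = Σⱼ<ᵢ (Cⱼ − Rⱼ) → M1=0, M2=3339, M3=6110, M4=8801, M5=9814
Σ MᵢCᵢ = 0·3339 + 3339·3183 + 6110·3527 + 8801·1539 + 9814·4423 = 0 + 10628037 + 21549970 + 13544739 + 43407322 = 89130068
Σ Rᵢ = 0 + 412 + 836 + 526 + 1684 = 3458
N̂ = 89130068 / 3458 ≈ 25775.0 → 25775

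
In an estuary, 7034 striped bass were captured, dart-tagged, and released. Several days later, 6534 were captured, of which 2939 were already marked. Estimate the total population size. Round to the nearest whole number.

N = (7034 × 6534) / 2939 = 45960156 / 2939 ≈ 15638.0 → 15638

N ≈ 15,638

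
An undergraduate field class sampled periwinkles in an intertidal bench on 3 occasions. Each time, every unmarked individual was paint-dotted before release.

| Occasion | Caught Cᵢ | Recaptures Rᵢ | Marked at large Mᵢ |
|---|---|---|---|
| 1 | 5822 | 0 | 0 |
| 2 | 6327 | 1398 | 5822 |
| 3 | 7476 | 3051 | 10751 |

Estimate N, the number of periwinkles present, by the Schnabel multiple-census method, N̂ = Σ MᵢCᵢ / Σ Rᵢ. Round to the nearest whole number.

N ≈ 26,345

Σ MᵢCᵢ = 0·5822 + 5822·6327 + 10751·7476 = 0 + 36835794 + 80374476 = 117210270
Σ Rᵢ = 0 + 1398 + 3051 = 4449
N̂ = 117210270 / 4449 ≈ 26345.3 → 26345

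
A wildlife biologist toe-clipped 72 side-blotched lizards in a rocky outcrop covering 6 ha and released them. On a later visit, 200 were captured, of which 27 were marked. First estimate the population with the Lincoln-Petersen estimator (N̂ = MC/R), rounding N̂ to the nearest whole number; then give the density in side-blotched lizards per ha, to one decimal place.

N̂ = 72·200/27 = 14400/27 ≈ 533.3 → 533
Density = N̂ / area = 533 / 6 ≈ 88.83 → 88.8 per ha

density ≈ 88.8 side-blotched lizards per ha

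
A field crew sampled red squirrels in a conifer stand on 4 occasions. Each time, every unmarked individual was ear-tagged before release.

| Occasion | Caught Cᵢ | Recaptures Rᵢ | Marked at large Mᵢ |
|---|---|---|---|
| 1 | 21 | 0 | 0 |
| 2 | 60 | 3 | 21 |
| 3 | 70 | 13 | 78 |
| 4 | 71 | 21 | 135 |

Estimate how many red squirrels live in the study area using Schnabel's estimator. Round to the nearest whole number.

Σ MᵢCᵢ = 0·21 + 21·60 + 78·70 + 135·71 = 0 + 1260 + 5460 + 9585 = 16305
Σ Rᵢ = 0 + 3 + 13 + 21 = 37
N̂ = 16305 / 37 ≈ 440.7 → 441

N ≈ 441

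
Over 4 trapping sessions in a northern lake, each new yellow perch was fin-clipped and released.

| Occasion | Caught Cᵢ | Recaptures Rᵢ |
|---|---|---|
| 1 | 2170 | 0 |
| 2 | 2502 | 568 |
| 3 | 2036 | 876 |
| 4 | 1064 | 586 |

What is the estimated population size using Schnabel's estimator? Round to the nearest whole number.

N ≈ 9550

Marked at large before each occasion: Mᵢ = Σⱼ<ᵢ (Cⱼ − Rⱼ) → M1=0, M2=2170, M3=4104, M4=5264
Σ MᵢCᵢ = 0·2170 + 2170·2502 + 4104·2036 + 5264·1064 = 0 + 5429340 + 8355744 + 5600896 = 19385980
Σ Rᵢ = 0 + 568 + 876 + 586 = 2030
N̂ = 19385980 / 2030 ≈ 9549.7 → 9550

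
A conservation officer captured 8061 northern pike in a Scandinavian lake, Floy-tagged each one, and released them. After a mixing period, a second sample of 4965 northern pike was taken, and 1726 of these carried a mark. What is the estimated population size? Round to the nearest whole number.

The marked fraction in the recapture sample should equal the marked fraction in the population: 1726/4965 = 8061/N.
N = (8061 × 4965) / 1726 = 40022865 / 1726 ≈ 23188.2 → 23188

N ≈ 23,188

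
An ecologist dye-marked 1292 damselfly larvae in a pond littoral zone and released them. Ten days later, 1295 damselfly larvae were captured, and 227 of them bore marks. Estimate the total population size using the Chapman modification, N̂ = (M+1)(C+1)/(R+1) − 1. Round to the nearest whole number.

N ≈ 7349

N̂ = (1292+1)(1295+1)/(227+1) − 1 = 1293·1296/228 − 1
= 1675728/228 − 1 ≈ 7349.7 − 1 ≈ 7348.7 → 7349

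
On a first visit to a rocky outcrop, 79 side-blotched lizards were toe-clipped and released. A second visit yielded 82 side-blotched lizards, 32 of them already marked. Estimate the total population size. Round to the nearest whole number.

The marked fraction in the recapture sample should equal the marked fraction in the population: 32/82 = 79/N.
N = (79 × 82) / 32 = 6478 / 32 ≈ 202.4 → 202

N ≈ 202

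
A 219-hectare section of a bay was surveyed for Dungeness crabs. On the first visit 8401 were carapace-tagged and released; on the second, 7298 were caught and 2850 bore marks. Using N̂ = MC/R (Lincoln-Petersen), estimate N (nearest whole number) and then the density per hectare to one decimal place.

density ≈ 98.2 Dungeness crabs per hectare

N̂ = 8401·7298/2850 = 61310498/2850 ≈ 21512.46 → 21512
Density = N̂ / area = 21512 / 219 ≈ 98.23 → 98.2 per hectare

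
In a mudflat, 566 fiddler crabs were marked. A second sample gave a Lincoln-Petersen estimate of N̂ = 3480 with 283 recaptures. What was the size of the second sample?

C = 1740

From N = M·C/R: C = N·R / M = 3480·283 / 566 = 984840 / 566 = 1740.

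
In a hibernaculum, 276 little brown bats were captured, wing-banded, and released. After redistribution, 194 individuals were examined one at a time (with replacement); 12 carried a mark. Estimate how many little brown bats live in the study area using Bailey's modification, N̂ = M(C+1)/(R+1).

N̂ = 276·(194+1)/(12+1) = 276·195/13 = 53820/13 = 4140

N = 4140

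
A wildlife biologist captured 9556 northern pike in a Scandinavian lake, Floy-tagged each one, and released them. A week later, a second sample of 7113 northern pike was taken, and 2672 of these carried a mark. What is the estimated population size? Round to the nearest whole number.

N = (9556 × 7113) / 2672 = 67971828 / 2672 ≈ 25438.6 → 25439

N ≈ 25,439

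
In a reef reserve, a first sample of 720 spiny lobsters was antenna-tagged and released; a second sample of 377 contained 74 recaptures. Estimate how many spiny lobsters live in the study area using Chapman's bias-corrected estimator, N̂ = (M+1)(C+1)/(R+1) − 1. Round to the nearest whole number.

N̂ = (720+1)(377+1)/(74+1) − 1 = 721·378/75 − 1
= 272538/75 − 1 ≈ 3633.8 − 1 ≈ 3632.8 → 3633

N ≈ 3633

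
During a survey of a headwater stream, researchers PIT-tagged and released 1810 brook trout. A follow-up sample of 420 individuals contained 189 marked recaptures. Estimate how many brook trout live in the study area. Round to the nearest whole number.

Lincoln-Petersen assumes M/N = R/C, so N = M·C / R.
N = (1810 × 420) / 189 = 760200 / 189 ≈ 4022.2 → 4022

N ≈ 4022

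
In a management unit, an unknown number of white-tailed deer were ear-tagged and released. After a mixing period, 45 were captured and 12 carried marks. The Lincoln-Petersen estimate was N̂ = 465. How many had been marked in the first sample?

From N = M·C/R: M = N·R / C = 465·12 / 45 = 5580 / 45 = 124.

M = 124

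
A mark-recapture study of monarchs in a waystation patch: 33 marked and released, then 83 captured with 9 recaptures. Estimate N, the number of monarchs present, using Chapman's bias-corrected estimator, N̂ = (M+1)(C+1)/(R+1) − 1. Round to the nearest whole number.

N ≈ 285

N̂ = (33+1)(83+1)/(9+1) − 1 = 34·84/10 − 1
= 2856/10 − 1 ≈ 285.6 − 1 ≈ 284.6 → 285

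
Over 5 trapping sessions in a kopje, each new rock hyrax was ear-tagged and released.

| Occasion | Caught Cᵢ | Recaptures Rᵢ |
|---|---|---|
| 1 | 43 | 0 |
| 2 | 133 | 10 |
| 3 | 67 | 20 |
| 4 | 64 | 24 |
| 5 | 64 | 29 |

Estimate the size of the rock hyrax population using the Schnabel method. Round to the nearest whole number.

N ≈ 562

Marked at large before each occasion: Mᵢ = Σⱼ<ᵢ (Cⱼ − Rⱼ) → M1=0, M2=43, M3=166, M4=213, M5=253
Σ MᵢCᵢ = 0·43 + 43·133 + 166·67 + 213·64 + 253·64 = 0 + 5719 + 11122 + 13632 + 16192 = 46665
Σ Rᵢ = 0 + 10 + 20 + 24 + 29 = 83
N̂ = 46665 / 83 ≈ 562.2 → 562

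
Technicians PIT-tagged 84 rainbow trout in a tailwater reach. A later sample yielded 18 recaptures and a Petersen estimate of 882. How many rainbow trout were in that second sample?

C = 189

From N = M·C/R: C = N·R / M = 882·18 / 84 = 15876 / 84 = 189.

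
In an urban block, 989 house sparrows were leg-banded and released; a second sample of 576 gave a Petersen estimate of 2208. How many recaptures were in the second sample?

R = 258

From N = M·C/R: R = M·C / N = 989·576 / 2208 = 569664 / 2208 = 258.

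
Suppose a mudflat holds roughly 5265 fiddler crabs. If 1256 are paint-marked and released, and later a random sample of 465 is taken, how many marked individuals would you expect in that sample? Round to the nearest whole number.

The marked fraction of the population is 1256/5265, so in a sample of 465 expect C·(M/N) marked.
E[R] = 1256 × 465 / 5265 = 584040 / 5265 ≈ 110.9 → 111

expected recaptures ≈ 111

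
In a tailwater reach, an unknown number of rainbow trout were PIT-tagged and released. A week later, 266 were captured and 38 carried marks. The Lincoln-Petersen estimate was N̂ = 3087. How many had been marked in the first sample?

M = 441

From N = M·C/R: M = N·R / C = 3087·38 / 266 = 117306 / 266 = 441.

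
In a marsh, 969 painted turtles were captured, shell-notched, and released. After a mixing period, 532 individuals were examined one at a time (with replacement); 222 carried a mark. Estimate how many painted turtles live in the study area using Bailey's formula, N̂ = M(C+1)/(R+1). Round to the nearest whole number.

N̂ = 969·(532+1)/(222+1) = 969·533/223 = 516477/223 ≈ 2316.0 → 2316

N ≈ 2316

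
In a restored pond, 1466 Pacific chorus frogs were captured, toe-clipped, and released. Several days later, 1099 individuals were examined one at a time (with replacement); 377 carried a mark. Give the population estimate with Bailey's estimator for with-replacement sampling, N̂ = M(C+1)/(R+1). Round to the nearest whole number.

N̂ = 1466·(1099+1)/(377+1) = 1466·1100/378 = 1612600/378 ≈ 4266.1 → 4266

N ≈ 4266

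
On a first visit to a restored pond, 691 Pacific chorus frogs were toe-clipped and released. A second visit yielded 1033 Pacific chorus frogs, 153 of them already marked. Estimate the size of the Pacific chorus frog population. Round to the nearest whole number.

N = (691 × 1033) / 153 = 713803 / 153 ≈ 4665.4 → 4665

N ≈ 4665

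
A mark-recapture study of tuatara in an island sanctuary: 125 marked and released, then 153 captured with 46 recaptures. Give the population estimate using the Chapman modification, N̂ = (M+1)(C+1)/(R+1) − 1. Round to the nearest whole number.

N ≈ 412

N̂ = (125+1)(153+1)/(46+1) − 1 = 126·154/47 − 1
= 19404/47 − 1 ≈ 412.9 − 1 ≈ 411.9 → 412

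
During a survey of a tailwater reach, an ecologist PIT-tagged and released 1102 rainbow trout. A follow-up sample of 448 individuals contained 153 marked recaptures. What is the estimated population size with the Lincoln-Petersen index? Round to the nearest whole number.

N ≈ 3227

N = (1102 × 448) / 153 = 493696 / 153 ≈ 3226.8 → 3227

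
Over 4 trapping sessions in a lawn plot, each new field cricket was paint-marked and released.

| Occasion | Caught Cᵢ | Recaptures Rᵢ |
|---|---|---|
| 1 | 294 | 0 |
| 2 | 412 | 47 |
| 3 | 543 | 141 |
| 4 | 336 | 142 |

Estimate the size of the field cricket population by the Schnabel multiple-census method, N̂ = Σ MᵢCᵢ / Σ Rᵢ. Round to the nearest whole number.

N ≈ 2532

Marked at large before each occasion: Mᵢ = Σⱼ<ᵢ (Cⱼ − Rⱼ) → M1=0, M2=294, M3=659, M4=1061
Σ MᵢCᵢ = 0·294 + 294·412 + 659·543 + 1061·336 = 0 + 121128 + 357837 + 356496 = 835461
Σ Rᵢ = 0 + 47 + 141 + 142 = 330
N̂ = 835461 / 330 ≈ 2531.7 → 2532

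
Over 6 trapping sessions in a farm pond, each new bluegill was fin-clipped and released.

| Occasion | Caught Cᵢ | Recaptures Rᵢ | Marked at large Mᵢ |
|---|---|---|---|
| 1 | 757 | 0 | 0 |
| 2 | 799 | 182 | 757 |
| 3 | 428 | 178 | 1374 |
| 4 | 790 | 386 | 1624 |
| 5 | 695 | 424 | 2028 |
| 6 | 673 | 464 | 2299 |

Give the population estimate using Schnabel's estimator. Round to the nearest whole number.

N ≈ 3325

Σ MᵢCᵢ = 0·757 + 757·799 + 1374·428 + 1624·790 + 2028·695 + 2299·673 = 0 + 604843 + 588072 + 1282960 + 1409460 + 1547227 = 5432562
Σ Rᵢ = 0 + 182 + 178 + 386 + 424 + 464 = 1634
N̂ = 5432562 / 1634 ≈ 3324.7 → 3325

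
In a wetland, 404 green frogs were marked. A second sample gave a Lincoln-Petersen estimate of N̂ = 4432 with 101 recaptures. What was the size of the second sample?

From N = M·C/R: C = N·R / M = 4432·101 / 404 = 447632 / 404 = 1108.

C = 1108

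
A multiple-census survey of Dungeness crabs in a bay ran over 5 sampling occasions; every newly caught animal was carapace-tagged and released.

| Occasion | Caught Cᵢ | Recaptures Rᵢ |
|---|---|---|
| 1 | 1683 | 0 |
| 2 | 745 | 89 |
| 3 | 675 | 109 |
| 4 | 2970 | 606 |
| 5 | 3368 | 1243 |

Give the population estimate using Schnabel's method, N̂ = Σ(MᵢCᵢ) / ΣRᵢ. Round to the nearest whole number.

Marked at large before each occasion: Mᵢ = Σⱼ<ᵢ (Cⱼ − Rⱼ) → M1=0, M2=1683, M3=2339, M4=2905, M5=5269
Σ MᵢCᵢ = 0·1683 + 1683·745 + 2339·675 + 2905·2970 + 5269·3368 = 0 + 1253835 + 1578825 + 8627850 + 17745992 = 29206502
Σ Rᵢ = 0 + 89 + 109 + 606 + 1243 = 2047
N̂ = 29206502 / 2047 ≈ 14268.0 → 14268

N ≈ 14,268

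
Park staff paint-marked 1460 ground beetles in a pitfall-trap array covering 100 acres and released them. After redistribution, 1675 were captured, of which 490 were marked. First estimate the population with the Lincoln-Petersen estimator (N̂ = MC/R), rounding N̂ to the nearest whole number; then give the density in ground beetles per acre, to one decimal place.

density ≈ 49.9 ground beetles per acre

N̂ = 1460·1675/490 = 2445500/490 ≈ 4990.8 → 4991
Density = N̂ / area = 4991 / 100 ≈ 49.91 → 49.9 per acre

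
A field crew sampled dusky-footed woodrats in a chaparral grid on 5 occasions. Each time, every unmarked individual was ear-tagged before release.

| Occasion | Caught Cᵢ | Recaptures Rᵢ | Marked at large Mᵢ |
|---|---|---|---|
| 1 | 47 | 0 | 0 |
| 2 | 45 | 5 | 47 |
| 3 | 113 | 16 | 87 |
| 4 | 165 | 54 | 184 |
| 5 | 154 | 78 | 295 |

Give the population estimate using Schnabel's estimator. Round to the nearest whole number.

Σ MᵢCᵢ = 0·47 + 47·45 + 87·113 + 184·165 + 295·154 = 0 + 2115 + 9831 + 30360 + 45430 = 87736
Σ Rᵢ = 0 + 5 + 16 + 54 + 78 = 153
N̂ = 87736 / 153 ≈ 573.4 → 573

N ≈ 573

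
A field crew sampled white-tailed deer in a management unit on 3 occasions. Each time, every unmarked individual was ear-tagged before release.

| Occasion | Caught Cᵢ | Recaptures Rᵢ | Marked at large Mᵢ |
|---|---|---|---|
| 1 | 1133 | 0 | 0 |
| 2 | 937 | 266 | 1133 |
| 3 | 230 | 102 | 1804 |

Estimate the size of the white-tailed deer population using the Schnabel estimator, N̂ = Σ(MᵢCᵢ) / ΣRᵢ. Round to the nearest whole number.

Σ MᵢCᵢ = 0·1133 + 1133·937 + 1804·230 = 0 + 1061621 + 414920 = 1476541
Σ Rᵢ = 0 + 266 + 102 = 368
N̂ = 1476541 / 368 ≈ 4012.3 → 4012

N ≈ 4012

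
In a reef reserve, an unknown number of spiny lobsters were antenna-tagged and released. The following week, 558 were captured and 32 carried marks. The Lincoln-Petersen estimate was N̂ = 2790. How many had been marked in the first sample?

M = 160

From N = M·C/R: M = N·R / C = 2790·32 / 558 = 89280 / 558 = 160.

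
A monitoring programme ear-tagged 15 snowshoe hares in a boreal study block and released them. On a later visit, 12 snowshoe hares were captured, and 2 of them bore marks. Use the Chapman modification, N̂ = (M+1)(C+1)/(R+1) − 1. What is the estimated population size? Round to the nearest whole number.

N ≈ 68

N̂ = (15+1)(12+1)/(2+1) − 1 = 16·13/3 − 1
= 208/3 − 1 ≈ 69.3 − 1 ≈ 68.3 → 68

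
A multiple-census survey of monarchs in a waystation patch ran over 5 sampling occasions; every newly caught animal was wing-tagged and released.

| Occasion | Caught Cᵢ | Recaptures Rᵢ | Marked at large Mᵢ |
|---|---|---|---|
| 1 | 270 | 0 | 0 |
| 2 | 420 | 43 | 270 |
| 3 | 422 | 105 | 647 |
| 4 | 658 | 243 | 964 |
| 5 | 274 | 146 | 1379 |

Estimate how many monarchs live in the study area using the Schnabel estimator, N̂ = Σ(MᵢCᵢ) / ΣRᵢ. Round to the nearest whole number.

N ≈ 2604

Σ MᵢCᵢ = 0·270 + 270·420 + 647·422 + 964·658 + 1379·274 = 0 + 113400 + 273034 + 634312 + 377846 = 1398592
Σ Rᵢ = 0 + 43 + 105 + 243 + 146 = 537
N̂ = 1398592 / 537 ≈ 2604.45 → 2604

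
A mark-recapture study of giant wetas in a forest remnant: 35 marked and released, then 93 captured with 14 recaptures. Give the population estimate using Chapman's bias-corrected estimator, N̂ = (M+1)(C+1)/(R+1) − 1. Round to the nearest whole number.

N ≈ 225

N̂ = (35+1)(93+1)/(14+1) − 1 = 36·94/15 − 1
= 3384/15 − 1 ≈ 225.6 − 1 ≈ 224.6 → 225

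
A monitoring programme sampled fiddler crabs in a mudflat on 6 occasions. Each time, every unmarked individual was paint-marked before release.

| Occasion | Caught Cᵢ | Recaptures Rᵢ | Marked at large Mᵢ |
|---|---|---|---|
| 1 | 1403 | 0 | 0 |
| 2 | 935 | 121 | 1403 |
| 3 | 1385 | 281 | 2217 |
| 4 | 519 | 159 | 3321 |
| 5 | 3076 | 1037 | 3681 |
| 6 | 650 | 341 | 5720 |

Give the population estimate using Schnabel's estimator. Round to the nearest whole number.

Σ MᵢCᵢ = 0·1403 + 1403·935 + 2217·1385 + 3321·519 + 3681·3076 + 5720·650 = 0 + 1311805 + 3070545 + 1723599 + 11322756 + 3718000 = 21146705
Σ Rᵢ = 0 + 121 + 281 + 159 + 1037 + 341 = 1939
N̂ = 21146705 / 1939 ≈ 10906.0 → 10906

N ≈ 10,906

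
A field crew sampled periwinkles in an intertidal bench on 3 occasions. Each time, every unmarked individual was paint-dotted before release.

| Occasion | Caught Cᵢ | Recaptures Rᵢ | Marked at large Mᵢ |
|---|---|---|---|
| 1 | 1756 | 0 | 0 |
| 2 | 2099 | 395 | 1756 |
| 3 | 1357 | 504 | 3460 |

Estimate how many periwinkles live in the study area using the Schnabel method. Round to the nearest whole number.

N ≈ 9323

Σ MᵢCᵢ = 0·1756 + 1756·2099 + 3460·1357 = 0 + 3685844 + 4695220 = 8381064
Σ Rᵢ = 0 + 395 + 504 = 899
N̂ = 8381064 / 899 ≈ 9322.7 → 9323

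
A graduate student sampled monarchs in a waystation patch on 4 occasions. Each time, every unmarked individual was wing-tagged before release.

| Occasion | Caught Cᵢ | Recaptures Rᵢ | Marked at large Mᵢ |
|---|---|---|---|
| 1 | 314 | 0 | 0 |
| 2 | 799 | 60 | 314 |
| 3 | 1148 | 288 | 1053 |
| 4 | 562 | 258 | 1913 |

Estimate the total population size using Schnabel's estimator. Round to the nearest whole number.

Σ MᵢCᵢ = 0·314 + 314·799 + 1053·1148 + 1913·562 = 0 + 250886 + 1208844 + 1075106 = 2534836
Σ Rᵢ = 0 + 60 + 288 + 258 = 606
N̂ = 2534836 / 606 ≈ 4182.9 → 4183

N ≈ 4183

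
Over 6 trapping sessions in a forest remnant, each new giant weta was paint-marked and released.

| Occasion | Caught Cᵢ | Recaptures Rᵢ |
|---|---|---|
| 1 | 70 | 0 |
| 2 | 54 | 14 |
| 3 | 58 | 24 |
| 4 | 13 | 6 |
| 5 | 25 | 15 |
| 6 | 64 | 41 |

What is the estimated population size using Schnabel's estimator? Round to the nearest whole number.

N ≈ 261

Marked at large before each occasion: Mᵢ = Σⱼ<ᵢ (Cⱼ − Rⱼ) → M1=0, M2=70, M3=110, M4=144, M5=151, M6=161
Σ MᵢCᵢ = 0·70 + 70·54 + 110·58 + 144·13 + 151·25 + 161·64 = 0 + 3780 + 6380 + 1872 + 3775 + 10304 = 26111
Σ Rᵢ = 0 + 14 + 24 + 6 + 15 + 41 = 100
N̂ = 26111 / 100 ≈ 261.1 → 261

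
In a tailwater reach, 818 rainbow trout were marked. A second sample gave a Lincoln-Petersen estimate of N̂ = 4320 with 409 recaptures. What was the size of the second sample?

C = 2160

From N = M·C/R: C = N·R / M = 4320·409 / 818 = 1766880 / 818 = 2160.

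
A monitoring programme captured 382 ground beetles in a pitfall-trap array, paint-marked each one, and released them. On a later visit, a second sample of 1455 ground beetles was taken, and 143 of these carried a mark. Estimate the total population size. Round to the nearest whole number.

N ≈ 3887

N = (382 × 1455) / 143 = 555810 / 143 ≈ 3886.8 → 3887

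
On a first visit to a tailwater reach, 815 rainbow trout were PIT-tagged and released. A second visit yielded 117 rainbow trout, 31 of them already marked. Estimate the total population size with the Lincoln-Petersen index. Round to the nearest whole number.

N ≈ 3076

The marked fraction in the recapture sample should equal the marked fraction in the population: 31/117 = 815/N.
N = (815 × 117) / 31 = 95355 / 31 ≈ 3076.0 → 3076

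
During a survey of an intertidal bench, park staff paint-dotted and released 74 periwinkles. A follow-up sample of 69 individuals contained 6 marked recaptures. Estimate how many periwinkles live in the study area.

Lincoln-Petersen assumes M/N = R/C, so N = M·C / R.
N = (74 × 69) / 6 = 5106 / 6 = 851

N = 851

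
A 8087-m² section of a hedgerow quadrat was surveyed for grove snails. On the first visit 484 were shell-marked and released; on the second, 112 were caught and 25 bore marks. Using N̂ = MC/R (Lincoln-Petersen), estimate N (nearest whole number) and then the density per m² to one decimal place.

N̂ = 484·112/25 = 54208/25 ≈ 2168.3 → 2168
Density = N̂ / area = 2168 / 8087 ≈ 0.27 → 0.3 per m²

density ≈ 0.3 grove snails per m²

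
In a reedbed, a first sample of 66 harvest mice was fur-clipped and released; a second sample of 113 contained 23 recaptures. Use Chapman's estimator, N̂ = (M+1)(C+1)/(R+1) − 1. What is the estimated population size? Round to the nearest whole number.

N ≈ 317

N̂ = (66+1)(113+1)/(23+1) − 1 = 67·114/24 − 1
= 7638/24 − 1 ≈ 318.2 − 1 ≈ 317.2 → 317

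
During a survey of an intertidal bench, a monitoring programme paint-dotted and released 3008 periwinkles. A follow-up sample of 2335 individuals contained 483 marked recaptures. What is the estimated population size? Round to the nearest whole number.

N = (3008 × 2335) / 483 = 7023680 / 483 ≈ 14541.8 → 14542

N ≈ 14,542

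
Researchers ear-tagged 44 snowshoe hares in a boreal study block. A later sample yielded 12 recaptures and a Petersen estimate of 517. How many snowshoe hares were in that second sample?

From N = M·C/R: C = N·R / M = 517·12 / 44 = 6204 / 44 = 141.

C = 141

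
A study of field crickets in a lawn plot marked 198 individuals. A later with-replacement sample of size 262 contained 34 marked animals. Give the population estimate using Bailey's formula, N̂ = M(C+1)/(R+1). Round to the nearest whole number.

N ≈ 1488

N̂ = 198·(262+1)/(34+1) = 198·263/35 = 52074/35 ≈ 1487.8 → 1488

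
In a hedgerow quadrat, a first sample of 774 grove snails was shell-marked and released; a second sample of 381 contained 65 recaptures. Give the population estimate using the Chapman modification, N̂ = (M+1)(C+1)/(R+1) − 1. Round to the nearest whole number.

N ≈ 4485

N̂ = (774+1)(381+1)/(65+1) − 1 = 775·382/66 − 1
= 296050/66 − 1 ≈ 4485.6 − 1 ≈ 4484.6 → 4485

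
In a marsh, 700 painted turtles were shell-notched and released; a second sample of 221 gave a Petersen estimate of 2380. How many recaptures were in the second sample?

From N = M·C/R: R = M·C / N = 700·221 / 2380 = 154700 / 2380 = 65.

R = 65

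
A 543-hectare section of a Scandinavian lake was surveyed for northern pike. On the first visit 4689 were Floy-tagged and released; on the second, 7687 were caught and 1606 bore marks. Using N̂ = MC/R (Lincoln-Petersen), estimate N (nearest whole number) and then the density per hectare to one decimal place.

density ≈ 41.3 northern pike per hectare

N̂ = 4689·7687/1606 = 36044343/1606 ≈ 22443.6 → 22444
Density = N̂ / area = 22444 / 543 ≈ 41.33 → 41.3 per hectare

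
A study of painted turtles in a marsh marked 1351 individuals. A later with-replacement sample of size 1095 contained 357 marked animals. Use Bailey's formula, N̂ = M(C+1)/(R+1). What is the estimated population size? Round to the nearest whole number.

N ≈ 4136

N̂ = 1351·(1095+1)/(357+1) = 1351·1096/358 = 1480696/358 ≈ 4136.0 → 4136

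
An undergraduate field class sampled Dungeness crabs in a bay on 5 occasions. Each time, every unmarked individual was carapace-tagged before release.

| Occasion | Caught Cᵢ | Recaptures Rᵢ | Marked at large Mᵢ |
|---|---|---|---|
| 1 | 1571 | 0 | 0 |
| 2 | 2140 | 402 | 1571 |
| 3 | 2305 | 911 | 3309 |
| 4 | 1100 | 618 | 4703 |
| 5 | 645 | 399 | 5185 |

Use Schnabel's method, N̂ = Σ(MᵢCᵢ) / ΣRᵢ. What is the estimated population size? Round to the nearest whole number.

N ≈ 8372

Σ MᵢCᵢ = 0·1571 + 1571·2140 + 3309·2305 + 4703·1100 + 5185·645 = 0 + 3361940 + 7627245 + 5173300 + 3344325 = 19506810
Σ Rᵢ = 0 + 402 + 911 + 618 + 399 = 2330
N̂ = 19506810 / 2330 ≈ 8372.0 → 8372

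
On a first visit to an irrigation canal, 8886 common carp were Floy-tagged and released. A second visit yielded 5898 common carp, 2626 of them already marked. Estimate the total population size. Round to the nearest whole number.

N = (8886 × 5898) / 2626 = 52409628 / 2626 ≈ 19958.0 → 19958

N ≈ 19,958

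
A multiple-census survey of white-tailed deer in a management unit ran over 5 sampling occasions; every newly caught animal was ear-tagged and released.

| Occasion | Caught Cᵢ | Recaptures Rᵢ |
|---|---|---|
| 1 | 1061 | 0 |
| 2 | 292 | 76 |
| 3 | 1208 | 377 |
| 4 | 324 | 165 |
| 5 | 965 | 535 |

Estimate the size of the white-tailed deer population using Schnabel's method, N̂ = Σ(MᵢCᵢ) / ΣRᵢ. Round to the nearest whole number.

Marked at large before each occasion: Mᵢ = Σⱼ<ᵢ (Cⱼ − Rⱼ) → M1=0, M2=1061, M3=1277, M4=2108, M5=2267
Σ MᵢCᵢ = 0·1061 + 1061·292 + 1277·1208 + 2108·324 + 2267·965 = 0 + 309812 + 1542616 + 682992 + 2187655 = 4723075
Σ Rᵢ = 0 + 76 + 377 + 165 + 535 = 1153
N̂ = 4723075 / 1153 ≈ 4096.3 → 4096

N ≈ 4096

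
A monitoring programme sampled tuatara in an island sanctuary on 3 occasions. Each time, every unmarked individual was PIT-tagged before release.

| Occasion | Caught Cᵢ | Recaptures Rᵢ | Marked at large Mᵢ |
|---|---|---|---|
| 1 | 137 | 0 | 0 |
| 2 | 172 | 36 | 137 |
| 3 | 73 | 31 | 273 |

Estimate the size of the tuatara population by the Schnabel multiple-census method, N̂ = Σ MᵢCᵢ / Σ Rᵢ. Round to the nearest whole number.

Σ MᵢCᵢ = 0·137 + 137·172 + 273·73 = 0 + 23564 + 19929 = 43493
Σ Rᵢ = 0 + 36 + 31 = 67
N̂ = 43493 / 67 ≈ 649.1 → 649

N ≈ 649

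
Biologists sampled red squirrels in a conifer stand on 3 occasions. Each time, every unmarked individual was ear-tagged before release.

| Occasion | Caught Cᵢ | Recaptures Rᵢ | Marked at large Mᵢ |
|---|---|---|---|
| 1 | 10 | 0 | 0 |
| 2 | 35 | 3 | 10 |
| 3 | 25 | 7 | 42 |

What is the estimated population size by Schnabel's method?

Σ MᵢCᵢ = 0·10 + 10·35 + 42·25 = 0 + 350 + 1050 = 1400
Σ Rᵢ = 0 + 3 + 7 = 10
N̂ = 1400 / 10 = 140

N = 140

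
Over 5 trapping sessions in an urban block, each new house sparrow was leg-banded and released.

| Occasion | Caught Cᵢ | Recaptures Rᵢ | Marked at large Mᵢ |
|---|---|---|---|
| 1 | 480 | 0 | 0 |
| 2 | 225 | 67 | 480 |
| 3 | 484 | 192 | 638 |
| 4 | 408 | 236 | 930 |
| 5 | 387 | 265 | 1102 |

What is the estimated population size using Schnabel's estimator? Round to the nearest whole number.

Σ MᵢCᵢ = 0·480 + 480·225 + 638·484 + 930·408 + 1102·387 = 0 + 108000 + 308792 + 379440 + 426474 = 1222706
Σ Rᵢ = 0 + 67 + 192 + 236 + 265 = 760
N̂ = 1222706 / 760 ≈ 1608.8 → 1609

N ≈ 1609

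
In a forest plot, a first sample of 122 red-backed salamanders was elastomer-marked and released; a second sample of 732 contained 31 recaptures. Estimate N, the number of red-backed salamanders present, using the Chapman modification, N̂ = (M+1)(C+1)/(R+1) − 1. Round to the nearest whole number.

N ≈ 2816

N̂ = (122+1)(732+1)/(31+1) − 1 = 123·733/32 − 1
= 90159/32 − 1 ≈ 2817.47 − 1 ≈ 2816.47 → 2816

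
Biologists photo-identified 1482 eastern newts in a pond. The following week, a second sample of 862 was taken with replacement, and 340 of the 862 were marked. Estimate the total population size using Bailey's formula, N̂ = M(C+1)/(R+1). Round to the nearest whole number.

N ≈ 3751

N̂ = 1482·(862+1)/(340+1) = 1482·863/341 = 1278966/341 ≈ 3750.6 → 3751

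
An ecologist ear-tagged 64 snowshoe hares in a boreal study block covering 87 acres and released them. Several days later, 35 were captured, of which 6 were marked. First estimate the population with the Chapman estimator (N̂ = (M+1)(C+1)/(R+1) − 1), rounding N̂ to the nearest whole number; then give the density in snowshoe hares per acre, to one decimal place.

N̂ = 65·36/7 − 1 = 2340/7 − 1 ≈ 333.3 → 333
Density = N̂ / area = 333 / 87 ≈ 3.83 → 3.8 per acre

density ≈ 3.8 snowshoe hares per acre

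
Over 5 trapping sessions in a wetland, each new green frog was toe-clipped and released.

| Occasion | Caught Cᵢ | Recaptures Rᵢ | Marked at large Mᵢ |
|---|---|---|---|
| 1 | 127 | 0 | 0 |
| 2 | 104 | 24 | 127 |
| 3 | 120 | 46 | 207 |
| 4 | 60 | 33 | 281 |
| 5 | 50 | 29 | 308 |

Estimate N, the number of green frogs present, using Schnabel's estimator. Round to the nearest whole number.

Σ MᵢCᵢ = 0·127 + 127·104 + 207·120 + 281·60 + 308·50 = 0 + 13208 + 24840 + 16860 + 15400 = 70308
Σ Rᵢ = 0 + 24 + 46 + 33 + 29 = 132
N̂ = 70308 / 132 ≈ 532.6 → 533

N ≈ 533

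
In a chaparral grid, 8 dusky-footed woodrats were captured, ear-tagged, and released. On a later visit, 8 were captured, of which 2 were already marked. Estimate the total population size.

Lincoln-Petersen assumes M/N = R/C, so N = M·C / R.
N = (8 × 8) / 2 = 64 / 2 = 32

N = 32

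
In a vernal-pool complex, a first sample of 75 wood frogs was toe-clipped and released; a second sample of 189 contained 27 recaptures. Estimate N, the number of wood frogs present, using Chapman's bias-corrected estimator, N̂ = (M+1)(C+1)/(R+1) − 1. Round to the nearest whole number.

N ≈ 515

N̂ = (75+1)(189+1)/(27+1) − 1 = 76·190/28 − 1
= 14440/28 − 1 ≈ 515.7 − 1 ≈ 514.7 → 515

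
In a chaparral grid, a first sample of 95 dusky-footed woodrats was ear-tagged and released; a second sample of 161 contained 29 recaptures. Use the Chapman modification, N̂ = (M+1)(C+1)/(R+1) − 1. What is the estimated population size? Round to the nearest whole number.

N̂ = (95+1)(161+1)/(29+1) − 1 = 96·162/30 − 1
= 15552/30 − 1 ≈ 518.4 − 1 ≈ 517.4 → 517

N ≈ 517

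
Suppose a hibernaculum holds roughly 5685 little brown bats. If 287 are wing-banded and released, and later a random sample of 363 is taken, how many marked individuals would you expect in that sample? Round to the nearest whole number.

expected recaptures ≈ 18

The marked fraction of the population is 287/5685, so in a sample of 363 expect C·(M/N) marked.
E[R] = 287 × 363 / 5685 = 104181 / 5685 ≈ 18.3 → 18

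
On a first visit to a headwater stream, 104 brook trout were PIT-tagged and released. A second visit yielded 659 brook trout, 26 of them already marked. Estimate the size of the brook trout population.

N = 2636

Lincoln-Petersen assumes M/N = R/C, so N = M·C / R.
N = (104 × 659) / 26 = 68536 / 26 = 2636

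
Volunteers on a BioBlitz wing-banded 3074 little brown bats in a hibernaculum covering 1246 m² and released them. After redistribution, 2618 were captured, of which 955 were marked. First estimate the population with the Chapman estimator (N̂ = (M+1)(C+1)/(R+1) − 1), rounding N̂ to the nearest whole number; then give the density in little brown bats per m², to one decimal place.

N̂ = 3075·2619/956 − 1 = 8053425/956 − 1 ≈ 8423.1 → 8423
Density = N̂ / area = 8423 / 1246 ≈ 6.76 → 6.8 per m²

density ≈ 6.8 little brown bats per m²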